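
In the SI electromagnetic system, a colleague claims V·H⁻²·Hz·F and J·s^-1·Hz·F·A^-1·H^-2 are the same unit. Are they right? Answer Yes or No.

Left side:
  V = kg·m²·s⁻³·A⁻¹.
  H = kg·m²·s⁻²·A⁻².
  So H⁻² = kg⁻²·m⁻⁴·s⁴·A⁴.
  Hz = s⁻¹.
  F = kg⁻¹·m⁻²·s⁴·A².
  Combining: V·H⁻²·Hz·F = (kg·m²·s⁻³·A⁻¹) · (kg⁻²·m⁻⁴·s⁴·A⁴) · s⁻¹ · (kg⁻¹·m⁻²·s⁴·A²) = kg⁻²·m⁻⁴·s⁴·A⁵.
Right side:
  J = N·m (work = force × distance),
      = kg·m²·s⁻².
  Hz = 1/s = s⁻¹ (frequency is cycles per second).
  F = C/V (capacitance = charge per voltage),
      = A·s/(kg·m²·s⁻³·A⁻¹) (substituting C and V),
      = kg⁻¹·m⁻²·s⁴·A².
  H = Wb/A (inductance = flux per current),
      = kg·m²·s⁻²·A⁻².
  So H⁻² = kg⁻²·m⁻⁴·s⁴·A⁴.
  Combining: J·s⁻¹·Hz·F·A⁻¹·H⁻² = (kg·m²·s⁻²) · s⁻¹ · s⁻¹ · (kg⁻¹·m⁻²·s⁴·A²) · A⁻¹ · (kg⁻²·m⁻⁴·s⁴·A⁴) = kg⁻²·m⁻⁴·s⁴·A⁵.
Both reduce to kg⁻²·m⁻⁴·s⁴·A⁵.

Yes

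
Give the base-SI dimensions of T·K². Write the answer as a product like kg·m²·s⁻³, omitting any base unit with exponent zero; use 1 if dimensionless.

T = Wb/m² (flux density = flux per area),
    = kg·s⁻²·A⁻¹.
Combining: T·K² = (kg·s⁻²·A⁻¹) · K² = kg·s⁻²·A⁻¹·K².

kg·s⁻²·A⁻¹·K²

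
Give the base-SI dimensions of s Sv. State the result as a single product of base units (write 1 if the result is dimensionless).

Sv = J/kg (equivalent dose = energy per mass),
    = m²·s⁻².
Combining: s·Sv = s · (m²·s⁻²) = m²·s⁻¹.

m²·s⁻¹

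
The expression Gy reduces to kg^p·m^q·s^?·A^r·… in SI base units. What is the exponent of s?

Gy = J/kg (absorbed dose = energy per mass),
    = m²·s⁻².
The exponent of s is -2.

-2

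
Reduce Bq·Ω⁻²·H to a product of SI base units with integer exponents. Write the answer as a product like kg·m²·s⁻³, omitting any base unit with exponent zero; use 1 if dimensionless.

kg⁻¹·m⁻²·s³·A²

Bq = 1/s = s⁻¹ (activity is decays per second).
Ω = V/A (resistance = voltage per current),
    = kg·m²·s⁻³·A⁻².
So Ω⁻² = kg⁻²·m⁻⁴·s⁶·A⁴.
H = Wb/A (inductance = flux per current),
    = kg·m²·s⁻²·A⁻².
Combining: Bq·Ω⁻²·H = s⁻¹ · (kg⁻²·m⁻⁴·s⁶·A⁴) · (kg·m²·s⁻²·A⁻²) = kg⁻¹·m⁻²·s³·A².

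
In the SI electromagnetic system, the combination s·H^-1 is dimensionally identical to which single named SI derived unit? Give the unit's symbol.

S

H = Wb/A (inductance = flux per current),
    = kg·m²·s⁻²·A⁻².
So H⁻¹ = kg⁻¹·m⁻²·s²·A².
Combining: s·H⁻¹ = s · (kg⁻¹·m⁻²·s²·A²) = kg⁻¹·m⁻²·s³·A².
kg⁻¹·m⁻²·s³·A² is the base-SI form of the siemens.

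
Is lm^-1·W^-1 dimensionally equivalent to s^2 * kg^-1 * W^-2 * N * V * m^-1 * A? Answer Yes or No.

Left side:
  lm = cd.
  So lm⁻¹ = cd⁻¹.
  W = kg·m²·s⁻³.
  So W⁻¹ = kg⁻¹·m⁻²·s³.
  Combining: lm⁻¹·W⁻¹ = cd⁻¹ · (kg⁻¹·m⁻²·s³) = kg⁻¹·m⁻²·s³·cd⁻¹.
Right side:
  W = kg·m²·s⁻³.
  So W⁻² = kg⁻²·m⁻⁴·s⁶.
  N = kg·m·s⁻².
  V = kg·m²·s⁻³·A⁻¹.
  Combining: s²·kg⁻¹·W⁻²·N·V·m⁻¹·A = s² · kg⁻¹ · (kg⁻²·m⁻⁴·s⁶) · (kg·m·s⁻²) · (kg·m²·s⁻³·A⁻¹) · m⁻¹ · A = kg⁻¹·m⁻²·s³.
Left is kg⁻¹·m⁻²·s³·cd⁻¹; right is kg⁻¹·m⁻²·s³ — different.

No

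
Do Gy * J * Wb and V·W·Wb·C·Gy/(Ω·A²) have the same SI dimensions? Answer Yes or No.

Yes

Left side:
  Gy = J/kg (absorbed dose = energy per mass),
      = m²·s⁻².
  J = N·m (work = force × distance),
      = kg·m²·s⁻².
  Wb = V·s (flux: a volt is a weber per second),
      = kg·m²·s⁻²·A⁻¹.
  Combining: Gy·J·Wb = (m²·s⁻²) · (kg·m²·s⁻²) · (kg·m²·s⁻²·A⁻¹) = kg²·m⁶·s⁻⁶·A⁻¹.
Right side:
  V = W/A (potential = power per current),
      = kg·m²·s⁻³·A⁻¹.
  W = J/s (power = energy per time),
      = kg·m²·s⁻³.
  Wb = V·s (flux: a volt is a weber per second),
      = kg·m²·s⁻²·A⁻¹.
  C = A·s = s·A (charge = current × time).
  Ω = V/A (resistance = voltage per current),
      = kg·m²·s⁻³·A⁻².
  So Ω⁻¹ = kg⁻¹·m⁻²·s³·A².
  Gy = J/kg (absorbed dose = energy per mass),
      = m²·s⁻².
  Combining: V·W·Wb·C·Ω⁻¹·A⁻²·Gy = (kg·m²·s⁻³·A⁻¹) · (kg·m²·s⁻³) · (kg·m²·s⁻²·A⁻¹) · (s·A) · (kg⁻¹·m⁻²·s³·A²) · A⁻² · (m²·s⁻²) = kg²·m⁶·s⁻⁶·A⁻¹.
Both reduce to kg²·m⁶·s⁻⁶·A⁻¹.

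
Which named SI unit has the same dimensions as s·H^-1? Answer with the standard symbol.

H = Wb/A (inductance = flux per current),
    = kg·m²·s⁻²·A⁻².
So H⁻¹ = kg⁻¹·m⁻²·s²·A².
Combining: s·H⁻¹ = s · (kg⁻¹·m⁻²·s²·A²) = kg⁻¹·m⁻²·s³·A².
kg⁻¹·m⁻²·s³·A² is the base-SI form of the siemens.

S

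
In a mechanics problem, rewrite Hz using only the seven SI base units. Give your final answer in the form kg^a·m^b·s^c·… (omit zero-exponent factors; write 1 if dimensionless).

s⁻¹

Hz = 1/s = s⁻¹ (frequency is cycles per second).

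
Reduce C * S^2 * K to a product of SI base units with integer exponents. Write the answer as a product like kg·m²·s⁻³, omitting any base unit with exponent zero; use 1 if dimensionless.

kg⁻²·m⁻⁴·s⁷·A⁵·K

C = A·s = s·A (charge = current × time).
S = 1/Ω (conductance is reciprocal resistance),
    = kg⁻¹·m⁻²·s³·A².
So S² = kg⁻²·m⁻⁴·s⁶·A⁴.
Combining: C·S²·K = (s·A) · (kg⁻²·m⁻⁴·s⁶·A⁴) · K = kg⁻²·m⁻⁴·s⁷·A⁵·K.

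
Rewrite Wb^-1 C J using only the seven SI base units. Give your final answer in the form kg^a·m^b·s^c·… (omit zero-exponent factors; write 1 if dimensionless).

Wb = V·s (flux: a volt is a weber per second),
    = kg·m²·s⁻²·A⁻¹.
So Wb⁻¹ = kg⁻¹·m⁻²·s²·A.
C = A·s = s·A (charge = current × time).
J = N·m (work = force × distance),
    = kg·m²·s⁻².
Combining: Wb⁻¹·C·J = (kg⁻¹·m⁻²·s²·A) · (s·A) · (kg·m²·s⁻²) = s·A².

s·A²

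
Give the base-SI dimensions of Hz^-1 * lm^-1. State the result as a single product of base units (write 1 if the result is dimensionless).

s·cd⁻¹

Hz = 1/s = s⁻¹ (frequency is cycles per second).
So Hz⁻¹ = s.
lm = cd·sr = cd (luminous flux; sr is dimensionless).
So lm⁻¹ = cd⁻¹.
Combining: Hz⁻¹·lm⁻¹ = s · cd⁻¹ = s·cd⁻¹.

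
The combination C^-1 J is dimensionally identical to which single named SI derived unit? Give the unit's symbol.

V

C = A·s = s·A (charge = current × time).
So C⁻¹ = s⁻¹·A⁻¹.
J = N·m (work = force × distance),
    = kg·m²·s⁻².
Combining: C⁻¹·J = (s⁻¹·A⁻¹) · (kg·m²·s⁻²) = kg·m²·s⁻³·A⁻¹.
kg·m²·s⁻³·A⁻¹ is the base-SI form of the volt.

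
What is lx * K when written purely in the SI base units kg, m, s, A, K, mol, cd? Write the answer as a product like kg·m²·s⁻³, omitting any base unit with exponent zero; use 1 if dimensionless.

m⁻²·K·cd

lx = lm/m² (illuminance = luminous flux per area),
    = m⁻²·cd.
Combining: lx·K = (m⁻²·cd) · K = m⁻²·K·cd.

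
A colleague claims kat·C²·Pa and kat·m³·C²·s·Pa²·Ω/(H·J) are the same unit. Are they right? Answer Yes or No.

Yes

Left side:
  kat = s⁻¹·mol.
  C = s·A.
  So C² = s²·A².
  Pa = kg·m⁻¹·s⁻².
  Combining: kat·C²·Pa = (s⁻¹·mol) · (s²·A²) · (kg·m⁻¹·s⁻²) = kg·m⁻¹·s⁻¹·A²·mol.
Right side:
  kat = s⁻¹·mol.
  C = s·A.
  So C² = s²·A².
  Pa = kg·m⁻¹·s⁻².
  So Pa² = kg²·m⁻²·s⁻⁴.
  Ω = kg·m²·s⁻³·A⁻².
  H = kg·m²·s⁻²·A⁻².
  So H⁻¹ = kg⁻¹·m⁻²·s²·A².
  J = kg·m²·s⁻².
  So J⁻¹ = kg⁻¹·m⁻²·s².
  Combining: kat·m³·C²·s·Pa²·Ω·H⁻¹·J⁻¹ = (s⁻¹·mol) · m³ · (s²·A²) · s · (kg²·m⁻²·s⁻⁴) · (kg·m²·s⁻³·A⁻²) · (kg⁻¹·m⁻²·s²·A²) · (kg⁻¹·m⁻²·s²) = kg·m⁻¹·s⁻¹·A²·mol.
Both reduce to kg·m⁻¹·s⁻¹·A²·mol.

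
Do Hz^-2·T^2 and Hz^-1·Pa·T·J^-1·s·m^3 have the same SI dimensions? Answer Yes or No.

No

Left side:
  Hz = 1/s = s⁻¹ (frequency is cycles per second).
  So Hz⁻² = s².
  T = Wb/m² (flux density = flux per area),
      = kg·s⁻²·A⁻¹.
  So T² = kg²·s⁻⁴·A⁻².
  Combining: Hz⁻²·T² = s² · (kg²·s⁻⁴·A⁻²) = kg²·s⁻²·A⁻².
Right side:
  Hz = 1/s = s⁻¹ (frequency is cycles per second).
  So Hz⁻¹ = s.
  Pa = N/m² (pressure = force per area),
      = kg·m⁻¹·s⁻².
  T = Wb/m² (flux density = flux per area),
      = kg·s⁻²·A⁻¹.
  J = N·m (work = force × distance),
      = kg·m²·s⁻².
  So J⁻¹ = kg⁻¹·m⁻²·s².
  Combining: Hz⁻¹·Pa·T·J⁻¹·s·m³ = s · (kg·m⁻¹·s⁻²) · (kg·s⁻²·A⁻¹) · (kg⁻¹·m⁻²·s²) · s · m³ = kg·A⁻¹.
Left is kg²·s⁻²·A⁻²; right is kg·A⁻¹ — different.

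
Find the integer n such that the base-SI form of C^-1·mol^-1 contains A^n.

C = s·A.
So C⁻¹ = s⁻¹·A⁻¹.
Combining: C⁻¹·mol⁻¹ = (s⁻¹·A⁻¹) · mol⁻¹ = s⁻¹·A⁻¹·mol⁻¹.
The exponent of A is -1.

-1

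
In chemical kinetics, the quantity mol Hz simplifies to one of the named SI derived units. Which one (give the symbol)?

kat

Hz = 1/s = s⁻¹ (frequency is cycles per second).
Combining: mol·Hz = mol · s⁻¹ = s⁻¹·mol.
s⁻¹·mol is the base-SI form of the katal.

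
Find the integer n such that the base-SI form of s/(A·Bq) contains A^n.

-1

Bq = s⁻¹.
So Bq⁻¹ = s.
Combining: s·A⁻¹·Bq⁻¹ = s · A⁻¹ · s = s²·A⁻¹.
The exponent of A is -1.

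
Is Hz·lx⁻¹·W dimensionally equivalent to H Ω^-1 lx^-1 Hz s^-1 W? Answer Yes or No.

Yes

Left side:
  Hz = s⁻¹.
  lx = m⁻²·cd.
  So lx⁻¹ = m²·cd⁻¹.
  W = kg·m²·s⁻³.
  Combining: Hz·lx⁻¹·W = s⁻¹ · (m²·cd⁻¹) · (kg·m²·s⁻³) = kg·m⁴·s⁻⁴·cd⁻¹.
Right side:
  H = Wb/A (inductance = flux per current),
      = kg·m²·s⁻²·A⁻².
  Ω = V/A (resistance = voltage per current),
      = kg·m²·s⁻³·A⁻².
  So Ω⁻¹ = kg⁻¹·m⁻²·s³·A².
  lx = lm/m² (illuminance = luminous flux per area),
      = m⁻²·cd.
  So lx⁻¹ = m²·cd⁻¹.
  Hz = 1/s = s⁻¹ (frequency is cycles per second).
  W = J/s (power = energy per time),
      = kg·m²·s⁻³.
  Combining: H·Ω⁻¹·lx⁻¹·Hz·s⁻¹·W = (kg·m²·s⁻²·A⁻²) · (kg⁻¹·m⁻²·s³·A²) · (m²·cd⁻¹) · s⁻¹ · s⁻¹ · (kg·m²·s⁻³) = kg·m⁴·s⁻⁴·cd⁻¹.
Both reduce to kg·m⁴·s⁻⁴·cd⁻¹.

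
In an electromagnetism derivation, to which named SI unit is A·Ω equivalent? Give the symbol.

V

Ω = kg·m²·s⁻³·A⁻².
Combining: A·Ω = A · (kg·m²·s⁻³·A⁻²) = kg·m²·s⁻³·A⁻¹.
kg·m²·s⁻³·A⁻¹ is the base-SI form of the volt.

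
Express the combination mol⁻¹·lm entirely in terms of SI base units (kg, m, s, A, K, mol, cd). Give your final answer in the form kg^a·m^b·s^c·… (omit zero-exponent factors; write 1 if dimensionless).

lm = cd·sr = cd (luminous flux; sr is dimensionless).
Combining: mol⁻¹·lm = mol⁻¹ · cd = mol⁻¹·cd.

mol⁻¹·cd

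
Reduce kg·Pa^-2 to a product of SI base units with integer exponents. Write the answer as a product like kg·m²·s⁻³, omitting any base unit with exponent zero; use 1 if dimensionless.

Pa = N/m² (pressure = force per area),
    = kg·m⁻¹·s⁻².
So Pa⁻² = kg⁻²·m²·s⁴.
Combining: kg·Pa⁻² = kg · (kg⁻²·m²·s⁴) = kg⁻¹·m²·s⁴.

kg⁻¹·m²·s⁴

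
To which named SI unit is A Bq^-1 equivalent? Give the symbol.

Bq = 1/s = s⁻¹ (activity is decays per second).
So Bq⁻¹ = s.
Combining: A·Bq⁻¹ = A · s = s·A.
s·A is the base-SI form of the coulomb.

C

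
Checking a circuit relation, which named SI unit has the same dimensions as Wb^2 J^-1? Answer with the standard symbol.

Wb = V·s (flux: a volt is a weber per second),
    = kg·m²·s⁻²·A⁻¹.
So Wb² = kg²·m⁴·s⁻⁴·A⁻².
J = N·m (work = force × distance),
    = kg·m²·s⁻².
So J⁻¹ = kg⁻¹·m⁻²·s².
Combining: Wb²·J⁻¹ = (kg²·m⁴·s⁻⁴·A⁻²) · (kg⁻¹·m⁻²·s²) = kg·m²·s⁻²·A⁻².
kg·m²·s⁻²·A⁻² is the base-SI form of the henry.

H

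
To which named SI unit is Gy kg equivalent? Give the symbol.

Gy = m²·s⁻².
Combining: Gy·kg = (m²·s⁻²) · kg = kg·m²·s⁻².
kg·m²·s⁻² is the base-SI form of the joule.

J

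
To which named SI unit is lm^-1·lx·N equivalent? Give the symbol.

lm = cd·sr = cd (luminous flux; sr is dimensionless).
So lm⁻¹ = cd⁻¹.
lx = lm/m² (illuminance = luminous flux per area),
    = m⁻²·cd.
N = kg·m/s² = kg·m·s⁻² (force = mass × acceleration).
Combining: lm⁻¹·lx·N = cd⁻¹ · (m⁻²·cd) · (kg·m·s⁻²) = kg·m⁻¹·s⁻².
kg·m⁻¹·s⁻² is the base-SI form of the pascal.

Pa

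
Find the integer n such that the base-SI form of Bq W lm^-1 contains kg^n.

1

Bq = 1/s = s⁻¹ (activity is decays per second).
W = J/s (power = energy per time),
    = kg·m²·s⁻³.
lm = cd·sr = cd (luminous flux; sr is dimensionless).
So lm⁻¹ = cd⁻¹.
Combining: Bq·W·lm⁻¹ = s⁻¹ · (kg·m²·s⁻³) · cd⁻¹ = kg·m²·s⁻⁴·cd⁻¹.
The exponent of kg is 1.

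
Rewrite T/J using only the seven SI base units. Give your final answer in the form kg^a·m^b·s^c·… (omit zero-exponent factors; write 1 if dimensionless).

m⁻²·A⁻¹

T = Wb/m² (flux density = flux per area),
    = kg·s⁻²·A⁻¹.
J = N·m (work = force × distance),
    = kg·m²·s⁻².
So J⁻¹ = kg⁻¹·m⁻²·s².
Combining: T·J⁻¹ = (kg·s⁻²·A⁻¹) · (kg⁻¹·m⁻²·s²) = m⁻²·A⁻¹.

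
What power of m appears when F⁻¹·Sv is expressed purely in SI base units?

4

F = C/V (capacitance = charge per voltage),
    = A·s/(kg·m²·s⁻³·A⁻¹) (substituting C and V),
    = kg⁻¹·m⁻²·s⁴·A².
So F⁻¹ = kg·m²·s⁻⁴·A⁻².
Sv = J/kg (equivalent dose = energy per mass),
    = m²·s⁻².
Combining: F⁻¹·Sv = (kg·m²·s⁻⁴·A⁻²) · (m²·s⁻²) = kg·m⁴·s⁻⁶·A⁻².
The exponent of m is 4.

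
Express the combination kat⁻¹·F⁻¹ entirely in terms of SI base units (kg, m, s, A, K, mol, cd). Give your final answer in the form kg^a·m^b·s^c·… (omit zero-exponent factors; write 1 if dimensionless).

kg·m²·s⁻³·A⁻²·mol⁻¹

kat = mol/s = s⁻¹·mol (catalytic activity).
So kat⁻¹ = s·mol⁻¹.
F = C/V (capacitance = charge per voltage),
    = A·s/(kg·m²·s⁻³·A⁻¹) (substituting C and V),
    = kg⁻¹·m⁻²·s⁴·A².
So F⁻¹ = kg·m²·s⁻⁴·A⁻².
Combining: kat⁻¹·F⁻¹ = (s·mol⁻¹) · (kg·m²·s⁻⁴·A⁻²) = kg·m²·s⁻³·A⁻²·mol⁻¹.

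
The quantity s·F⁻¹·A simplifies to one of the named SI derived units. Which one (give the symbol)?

V

F = kg⁻¹·m⁻²·s⁴·A².
So F⁻¹ = kg·m²·s⁻⁴·A⁻².
Combining: s·F⁻¹·A = s · (kg·m²·s⁻⁴·A⁻²) · A = kg·m²·s⁻³·A⁻¹.
kg·m²·s⁻³·A⁻¹ is the base-SI form of the volt.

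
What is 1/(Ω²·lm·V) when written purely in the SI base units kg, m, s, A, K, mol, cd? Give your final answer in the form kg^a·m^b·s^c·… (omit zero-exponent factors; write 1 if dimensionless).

Ω = V/A (resistance = voltage per current),
    = kg·m²·s⁻³·A⁻².
So Ω⁻² = kg⁻²·m⁻⁴·s⁶·A⁴.
lm = cd·sr = cd (luminous flux; sr is dimensionless).
So lm⁻¹ = cd⁻¹.
V = W/A (potential = power per current),
    = kg·m²·s⁻³·A⁻¹.
So V⁻¹ = kg⁻¹·m⁻²·s³·A.
Combining: Ω⁻²·lm⁻¹·V⁻¹ = (kg⁻²·m⁻⁴·s⁶·A⁴) · cd⁻¹ · (kg⁻¹·m⁻²·s³·A) = kg⁻³·m⁻⁶·s⁹·A⁵·cd⁻¹.

kg⁻³·m⁻⁶·s⁹·A⁵·cd⁻¹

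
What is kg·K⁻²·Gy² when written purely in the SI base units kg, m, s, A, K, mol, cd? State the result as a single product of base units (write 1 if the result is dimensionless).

Gy = m²·s⁻².
So Gy² = m⁴·s⁻⁴.
Combining: kg·K⁻²·Gy² = kg · K⁻² · (m⁴·s⁻⁴) = kg·m⁴·s⁻⁴·K⁻².

kg·m⁴·s⁻⁴·K⁻²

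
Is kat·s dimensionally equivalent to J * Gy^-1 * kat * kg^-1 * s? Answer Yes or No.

Yes

Left side:
  kat = s⁻¹·mol.
  Combining: kat·s = (s⁻¹·mol) · s = mol.
Right side:
  J = N·m (work = force × distance),
      = kg·m²·s⁻².
  Gy = J/kg (absorbed dose = energy per mass),
      = m²·s⁻².
  So Gy⁻¹ = m⁻²·s².
  kat = mol/s = s⁻¹·mol (catalytic activity).
  Combining: J·Gy⁻¹·kat·kg⁻¹·s = (kg·m²·s⁻²) · (m⁻²·s²) · (s⁻¹·mol) · kg⁻¹ · s = mol.
Both reduce to mol.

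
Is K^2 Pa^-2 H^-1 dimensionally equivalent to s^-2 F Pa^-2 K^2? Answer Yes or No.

Yes

Left side:
  Pa = N/m² (pressure = force per area),
      = kg·m⁻¹·s⁻².
  So Pa⁻² = kg⁻²·m²·s⁴.
  H = Wb/A (inductance = flux per current),
      = kg·m²·s⁻²·A⁻².
  So H⁻¹ = kg⁻¹·m⁻²·s²·A².
  Combining: K²·Pa⁻²·H⁻¹ = K² · (kg⁻²·m²·s⁴) · (kg⁻¹·m⁻²·s²·A²) = kg⁻³·s⁶·A²·K².
Right side:
  F = kg⁻¹·m⁻²·s⁴·A².
  Pa = kg·m⁻¹·s⁻².
  So Pa⁻² = kg⁻²·m²·s⁴.
  Combining: s⁻²·F·Pa⁻²·K² = s⁻² · (kg⁻¹·m⁻²·s⁴·A²) · (kg⁻²·m²·s⁴) · K² = kg⁻³·s⁶·A²·K².
Both reduce to kg⁻³·s⁶·A²·K².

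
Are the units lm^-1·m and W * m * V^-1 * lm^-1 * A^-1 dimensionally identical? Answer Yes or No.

Left side:
  lm = cd.
  So lm⁻¹ = cd⁻¹.
  Combining: lm⁻¹·m = cd⁻¹ · m = m·cd⁻¹.
Right side:
  W = J/s (power = energy per time),
      = kg·m²·s⁻³.
  V = W/A (potential = power per current),
      = kg·m²·s⁻³·A⁻¹.
  So V⁻¹ = kg⁻¹·m⁻²·s³·A.
  lm = cd·sr = cd (luminous flux; sr is dimensionless).
  So lm⁻¹ = cd⁻¹.
  Combining: W·m·V⁻¹·lm⁻¹·A⁻¹ = (kg·m²·s⁻³) · m · (kg⁻¹·m⁻²·s³·A) · cd⁻¹ · A⁻¹ = m·cd⁻¹.
Both reduce to m·cd⁻¹.

Yes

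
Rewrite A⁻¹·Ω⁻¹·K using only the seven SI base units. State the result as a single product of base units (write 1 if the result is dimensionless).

Ω = kg·m²·s⁻³·A⁻².
So Ω⁻¹ = kg⁻¹·m⁻²·s³·A².
Combining: A⁻¹·Ω⁻¹·K = A⁻¹ · (kg⁻¹·m⁻²·s³·A²) · K = kg⁻¹·m⁻²·s³·A·K.

kg⁻¹·m⁻²·s³·A·K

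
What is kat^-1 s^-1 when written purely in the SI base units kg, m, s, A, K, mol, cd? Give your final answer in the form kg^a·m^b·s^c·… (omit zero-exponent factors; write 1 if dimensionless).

mol⁻¹

kat = mol/s = s⁻¹·mol (catalytic activity).
So kat⁻¹ = s·mol⁻¹.
Combining: kat⁻¹·s⁻¹ = (s·mol⁻¹) · s⁻¹ = mol⁻¹.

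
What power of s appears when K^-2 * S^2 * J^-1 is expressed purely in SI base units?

S = kg⁻¹·m⁻²·s³·A².
So S² = kg⁻²·m⁻⁴·s⁶·A⁴.
J = kg·m²·s⁻².
So J⁻¹ = kg⁻¹·m⁻²·s².
Combining: K⁻²·S²·J⁻¹ = K⁻² · (kg⁻²·m⁻⁴·s⁶·A⁴) · (kg⁻¹·m⁻²·s²) = kg⁻³·m⁻⁶·s⁸·A⁴·K⁻².
The exponent of s is 8.

8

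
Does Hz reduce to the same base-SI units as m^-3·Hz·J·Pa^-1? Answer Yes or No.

Yes

Left side:
  Hz = 1/s = s⁻¹ (frequency is cycles per second).
Right side:
  Hz = 1/s = s⁻¹ (frequency is cycles per second).
  J = N·m (work = force × distance),
      = kg·m²·s⁻².
  Pa = N/m² (pressure = force per area),
      = kg·m⁻¹·s⁻².
  So Pa⁻¹ = kg⁻¹·m·s².
  Combining: m⁻³·Hz·J·Pa⁻¹ = m⁻³ · s⁻¹ · (kg·m²·s⁻²) · (kg⁻¹·m·s²) = s⁻¹.
Both reduce to s⁻¹.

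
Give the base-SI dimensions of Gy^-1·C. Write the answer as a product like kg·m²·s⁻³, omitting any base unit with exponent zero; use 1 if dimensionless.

Gy = J/kg (absorbed dose = energy per mass),
    = m²·s⁻².
So Gy⁻¹ = m⁻²·s².
C = A·s = s·A (charge = current × time).
Combining: Gy⁻¹·C = (m⁻²·s²) · (s·A) = m⁻²·s³·A.

m⁻²·s³·A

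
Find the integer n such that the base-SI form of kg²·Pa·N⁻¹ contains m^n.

Pa = kg·m⁻¹·s⁻².
N = kg·m·s⁻².
So N⁻¹ = kg⁻¹·m⁻¹·s².
Combining: kg²·Pa·N⁻¹ = kg² · (kg·m⁻¹·s⁻²) · (kg⁻¹·m⁻¹·s²) = kg²·m⁻².
The exponent of m is -2.

-2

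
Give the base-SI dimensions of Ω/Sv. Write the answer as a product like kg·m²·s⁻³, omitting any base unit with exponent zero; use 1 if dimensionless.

Ω = kg·m²·s⁻³·A⁻².
Sv = m²·s⁻².
So Sv⁻¹ = m⁻²·s².
Combining: Ω·Sv⁻¹ = (kg·m²·s⁻³·A⁻²) · (m⁻²·s²) = kg·s⁻¹·A⁻².

kg·s⁻¹·A⁻²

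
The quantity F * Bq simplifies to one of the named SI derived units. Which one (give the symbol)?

F = C/V (capacitance = charge per voltage),
    = A·s/(kg·m²·s⁻³·A⁻¹) (substituting C and V),
    = kg⁻¹·m⁻²·s⁴·A².
Bq = 1/s = s⁻¹ (activity is decays per second).
Combining: F·Bq = (kg⁻¹·m⁻²·s⁴·A²) · s⁻¹ = kg⁻¹·m⁻²·s³·A².
kg⁻¹·m⁻²·s³·A² is the base-SI form of the siemens.

S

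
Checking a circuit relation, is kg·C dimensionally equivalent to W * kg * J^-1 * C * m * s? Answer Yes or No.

Left side:
  C = A·s = s·A (charge = current × time).
  Combining: kg·C = kg · (s·A) = kg·s·A.
Right side:
  W = kg·m²·s⁻³.
  J = kg·m²·s⁻².
  So J⁻¹ = kg⁻¹·m⁻²·s².
  C = s·A.
  Combining: W·kg·J⁻¹·C·m·s = (kg·m²·s⁻³) · kg · (kg⁻¹·m⁻²·s²) · (s·A) · m · s = kg·m·s·A.
Left is kg·s·A; right is kg·m·s·A — different.

No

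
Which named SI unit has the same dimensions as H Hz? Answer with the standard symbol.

H = kg·m²·s⁻²·A⁻².
Hz = s⁻¹.
Combining: H·Hz = (kg·m²·s⁻²·A⁻²) · s⁻¹ = kg·m²·s⁻³·A⁻².
kg·m²·s⁻³·A⁻² is the base-SI form of the ohm.

Ω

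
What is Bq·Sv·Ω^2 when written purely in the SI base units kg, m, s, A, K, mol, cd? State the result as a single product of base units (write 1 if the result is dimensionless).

Bq = 1/s = s⁻¹ (activity is decays per second).
Sv = J/kg (equivalent dose = energy per mass),
    = m²·s⁻².
Ω = V/A (resistance = voltage per current),
    = kg·m²·s⁻³·A⁻².
So Ω² = kg²·m⁴·s⁻⁶·A⁻⁴.
Combining: Bq·Sv·Ω² = s⁻¹ · (m²·s⁻²) · (kg²·m⁴·s⁻⁶·A⁻⁴) = kg²·m⁶·s⁻⁹·A⁻⁴.

kg²·m⁶·s⁻⁹·A⁻⁴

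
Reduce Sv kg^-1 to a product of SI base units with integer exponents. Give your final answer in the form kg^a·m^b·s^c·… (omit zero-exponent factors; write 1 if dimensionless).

Sv = J/kg (equivalent dose = energy per mass),
    = m²·s⁻².
Combining: Sv·kg⁻¹ = (m²·s⁻²) · kg⁻¹ = kg⁻¹·m²·s⁻².

kg⁻¹·m²·s⁻²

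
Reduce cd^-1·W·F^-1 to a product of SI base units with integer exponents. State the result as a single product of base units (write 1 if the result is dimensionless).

kg²·m⁴·s⁻⁷·A⁻²·cd⁻¹

W = kg·m²·s⁻³.
F = kg⁻¹·m⁻²·s⁴·A².
So F⁻¹ = kg·m²·s⁻⁴·A⁻².
Combining: cd⁻¹·W·F⁻¹ = cd⁻¹ · (kg·m²·s⁻³) · (kg·m²·s⁻⁴·A⁻²) = kg²·m⁴·s⁻⁷·A⁻²·cd⁻¹.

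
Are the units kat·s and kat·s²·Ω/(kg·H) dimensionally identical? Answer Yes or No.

No

Left side:
  kat = mol/s = s⁻¹·mol (catalytic activity).
  Combining: kat·s = (s⁻¹·mol) · s = mol.
Right side:
  kat = mol/s = s⁻¹·mol (catalytic activity).
  H = Wb/A (inductance = flux per current),
      = kg·m²·s⁻²·A⁻².
  So H⁻¹ = kg⁻¹·m⁻²·s²·A².
  Ω = V/A (resistance = voltage per current),
      = kg·m²·s⁻³·A⁻².
  Combining: kat·kg⁻¹·s²·H⁻¹·Ω = (s⁻¹·mol) · kg⁻¹ · s² · (kg⁻¹·m⁻²·s²·A²) · (kg·m²·s⁻³·A⁻²) = kg⁻¹·mol.
Left is mol; right is kg⁻¹·mol — different.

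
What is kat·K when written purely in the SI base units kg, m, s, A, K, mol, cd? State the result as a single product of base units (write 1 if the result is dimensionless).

kat = mol/s = s⁻¹·mol (catalytic activity).
Combining: kat·K = (s⁻¹·mol) · K = s⁻¹·K·mol.

s⁻¹·K·mol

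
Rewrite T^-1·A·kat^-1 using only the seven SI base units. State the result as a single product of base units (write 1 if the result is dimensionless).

T = kg·s⁻²·A⁻¹.
So T⁻¹ = kg⁻¹·s²·A.
kat = s⁻¹·mol.
So kat⁻¹ = s·mol⁻¹.
Combining: T⁻¹·A·kat⁻¹ = (kg⁻¹·s²·A) · A · (s·mol⁻¹) = kg⁻¹·s³·A²·mol⁻¹.

kg⁻¹·s³·A²·mol⁻¹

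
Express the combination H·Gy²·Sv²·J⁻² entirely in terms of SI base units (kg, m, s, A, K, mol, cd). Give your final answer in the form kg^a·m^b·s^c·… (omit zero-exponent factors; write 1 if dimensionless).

H = Wb/A (inductance = flux per current),
    = kg·m²·s⁻²·A⁻².
Gy = J/kg (absorbed dose = energy per mass),
    = m²·s⁻².
So Gy² = m⁴·s⁻⁴.
Sv = J/kg (equivalent dose = energy per mass),
    = m²·s⁻².
So Sv² = m⁴·s⁻⁴.
J = N·m (work = force × distance),
    = kg·m²·s⁻².
So J⁻² = kg⁻²·m⁻⁴·s⁴.
Combining: H·Gy²·Sv²·J⁻² = (kg·m²·s⁻²·A⁻²) · (m⁴·s⁻⁴) · (m⁴·s⁻⁴) · (kg⁻²·m⁻⁴·s⁴) = kg⁻¹·m⁶·s⁻⁶·A⁻².

kg⁻¹·m⁶·s⁻⁶·A⁻²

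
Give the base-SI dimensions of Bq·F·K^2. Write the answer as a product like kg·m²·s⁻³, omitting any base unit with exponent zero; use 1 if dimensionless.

Bq = 1/s = s⁻¹ (activity is decays per second).
F = C/V (capacitance = charge per voltage),
    = A·s/(kg·m²·s⁻³·A⁻¹) (substituting C and V),
    = kg⁻¹·m⁻²·s⁴·A².
Combining: Bq·F·K² = s⁻¹ · (kg⁻¹·m⁻²·s⁴·A²) · K² = kg⁻¹·m⁻²·s³·A²·K².

kg⁻¹·m⁻²·s³·A²·K²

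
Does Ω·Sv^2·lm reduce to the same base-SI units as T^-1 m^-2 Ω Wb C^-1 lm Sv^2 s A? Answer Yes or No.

Left side:
  Ω = kg·m²·s⁻³·A⁻².
  Sv = m²·s⁻².
  So Sv² = m⁴·s⁻⁴.
  lm = cd.
  Combining: Ω·Sv²·lm = (kg·m²·s⁻³·A⁻²) · (m⁴·s⁻⁴) · cd = kg·m⁶·s⁻⁷·A⁻²·cd.
Right side:
  T = Wb/m² (flux density = flux per area),
      = kg·s⁻²·A⁻¹.
  So T⁻¹ = kg⁻¹·s²·A.
  Ω = V/A (resistance = voltage per current),
      = kg·m²·s⁻³·A⁻².
  Wb = V·s (flux: a volt is a weber per second),
      = kg·m²·s⁻²·A⁻¹.
  C = A·s = s·A (charge = current × time).
  So C⁻¹ = s⁻¹·A⁻¹.
  lm = cd·sr = cd (luminous flux; sr is dimensionless).
  Sv = J/kg (equivalent dose = energy per mass),
      = m²·s⁻².
  So Sv² = m⁴·s⁻⁴.
  Combining: T⁻¹·m⁻²·Ω·Wb·C⁻¹·lm·Sv²·s·A = (kg⁻¹·s²·A) · m⁻² · (kg·m²·s⁻³·A⁻²) · (kg·m²·s⁻²·A⁻¹) · (s⁻¹·A⁻¹) · cd · (m⁴·s⁻⁴) · s · A = kg·m⁶·s⁻⁷·A⁻²·cd.
Both reduce to kg·m⁶·s⁻⁷·A⁻²·cd.

Yes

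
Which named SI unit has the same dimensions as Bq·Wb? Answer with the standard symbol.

V

Bq = 1/s = s⁻¹ (activity is decays per second).
Wb = V·s (flux: a volt is a weber per second),
    = kg·m²·s⁻²·A⁻¹.
Combining: Bq·Wb = s⁻¹ · (kg·m²·s⁻²·A⁻¹) = kg·m²·s⁻³·A⁻¹.
kg·m²·s⁻³·A⁻¹ is the base-SI form of the volt.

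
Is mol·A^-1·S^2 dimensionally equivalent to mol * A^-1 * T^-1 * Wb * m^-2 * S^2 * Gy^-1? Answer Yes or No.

Left side:
  S = kg⁻¹·m⁻²·s³·A².
  So S² = kg⁻²·m⁻⁴·s⁶·A⁴.
  Combining: mol·A⁻¹·S² = mol · A⁻¹ · (kg⁻²·m⁻⁴·s⁶·A⁴) = kg⁻²·m⁻⁴·s⁶·A³·mol.
Right side:
  T = kg·s⁻²·A⁻¹.
  So T⁻¹ = kg⁻¹·s²·A.
  Wb = kg·m²·s⁻²·A⁻¹.
  S = kg⁻¹·m⁻²·s³·A².
  So S² = kg⁻²·m⁻⁴·s⁶·A⁴.
  Gy = m²·s⁻².
  So Gy⁻¹ = m⁻²·s².
  Combining: mol·A⁻¹·T⁻¹·Wb·m⁻²·S²·Gy⁻¹ = mol · A⁻¹ · (kg⁻¹·s²·A) · (kg·m²·s⁻²·A⁻¹) · m⁻² · (kg⁻²·m⁻⁴·s⁶·A⁴) · (m⁻²·s²) = kg⁻²·m⁻⁶·s⁸·A³·mol.
Left is kg⁻²·m⁻⁴·s⁶·A³·mol; right is kg⁻²·m⁻⁶·s⁸·A³·mol — different.

No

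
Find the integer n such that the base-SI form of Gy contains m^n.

2

Gy = J/kg (absorbed dose = energy per mass),
    = m²·s⁻².
The exponent of m is 2.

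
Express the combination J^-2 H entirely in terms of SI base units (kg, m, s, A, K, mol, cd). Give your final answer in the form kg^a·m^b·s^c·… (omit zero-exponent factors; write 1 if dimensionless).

J = N·m (work = force × distance),
    = kg·m²·s⁻².
So J⁻² = kg⁻²·m⁻⁴·s⁴.
H = Wb/A (inductance = flux per current),
    = kg·m²·s⁻²·A⁻².
Combining: J⁻²·H = (kg⁻²·m⁻⁴·s⁴) · (kg·m²·s⁻²·A⁻²) = kg⁻¹·m⁻²·s²·A⁻².

kg⁻¹·m⁻²·s²·A⁻²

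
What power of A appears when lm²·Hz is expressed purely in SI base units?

0

lm = cd.
So lm² = cd².
Hz = s⁻¹.
Combining: lm²·Hz = cd² · s⁻¹ = s⁻¹·cd².
The exponent of A is 0.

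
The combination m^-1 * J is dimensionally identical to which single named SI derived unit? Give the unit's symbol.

N

J = N·m (work = force × distance),
    = kg·m²·s⁻².
Combining: m⁻¹·J = m⁻¹ · (kg·m²·s⁻²) = kg·m·s⁻².
kg·m·s⁻² is the base-SI form of the newton.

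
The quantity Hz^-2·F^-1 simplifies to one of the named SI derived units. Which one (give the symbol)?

H

Hz = s⁻¹.
So Hz⁻² = s².
F = kg⁻¹·m⁻²·s⁴·A².
So F⁻¹ = kg·m²·s⁻⁴·A⁻².
Combining: Hz⁻²·F⁻¹ = s² · (kg·m²·s⁻⁴·A⁻²) = kg·m²·s⁻²·A⁻².
kg·m²·s⁻²·A⁻² is the base-SI form of the henry.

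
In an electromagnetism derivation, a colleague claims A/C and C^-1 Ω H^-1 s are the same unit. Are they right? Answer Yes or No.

Left side:
  C = A·s = s·A (charge = current × time).
  So C⁻¹ = s⁻¹·A⁻¹.
  Combining: A·C⁻¹ = A · (s⁻¹·A⁻¹) = s⁻¹.
Right side:
  C = A·s = s·A (charge = current × time).
  So C⁻¹ = s⁻¹·A⁻¹.
  Ω = V/A (resistance = voltage per current),
      = kg·m²·s⁻³·A⁻².
  H = Wb/A (inductance = flux per current),
      = kg·m²·s⁻²·A⁻².
  So H⁻¹ = kg⁻¹·m⁻²·s²·A².
  Combining: C⁻¹·Ω·H⁻¹·s = (s⁻¹·A⁻¹) · (kg·m²·s⁻³·A⁻²) · (kg⁻¹·m⁻²·s²·A²) · s = s⁻¹·A⁻¹.
Left is s⁻¹; right is s⁻¹·A⁻¹ — different.

No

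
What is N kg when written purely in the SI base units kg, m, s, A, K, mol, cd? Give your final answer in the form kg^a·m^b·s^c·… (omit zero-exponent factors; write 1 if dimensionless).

N = kg·m/s² = kg·m·s⁻² (force = mass × acceleration).
Combining: N·kg = (kg·m·s⁻²) · kg = kg²·m·s⁻².

kg²·m·s⁻²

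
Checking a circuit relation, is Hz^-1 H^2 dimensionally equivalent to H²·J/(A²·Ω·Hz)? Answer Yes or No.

No

Left side:
  Hz = 1/s = s⁻¹ (frequency is cycles per second).
  So Hz⁻¹ = s.
  H = Wb/A (inductance = flux per current),
      = kg·m²·s⁻²·A⁻².
  So H² = kg²·m⁴·s⁻⁴·A⁻⁴.
  Combining: Hz⁻¹·H² = s · (kg²·m⁴·s⁻⁴·A⁻⁴) = kg²·m⁴·s⁻³·A⁻⁴.
Right side:
  Ω = kg·m²·s⁻³·A⁻².
  So Ω⁻¹ = kg⁻¹·m⁻²·s³·A².
  H = kg·m²·s⁻²·A⁻².
  So H² = kg²·m⁴·s⁻⁴·A⁻⁴.
  J = kg·m²·s⁻².
  Hz = s⁻¹.
  So Hz⁻¹ = s.
  Combining: A⁻²·Ω⁻¹·H²·J·Hz⁻¹ = A⁻² · (kg⁻¹·m⁻²·s³·A²) · (kg²·m⁴·s⁻⁴·A⁻⁴) · (kg·m²·s⁻²) · s = kg²·m⁴·s⁻²·A⁻⁴.
Left is kg²·m⁴·s⁻³·A⁻⁴; right is kg²·m⁴·s⁻²·A⁻⁴ — different.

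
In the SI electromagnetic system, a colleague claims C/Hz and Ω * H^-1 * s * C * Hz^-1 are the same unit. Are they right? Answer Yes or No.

Yes

Left side:
  C = A·s = s·A (charge = current × time).
  Hz = 1/s = s⁻¹ (frequency is cycles per second).
  So Hz⁻¹ = s.
  Combining: C·Hz⁻¹ = (s·A) · s = s²·A.
Right side:
  Ω = kg·m²·s⁻³·A⁻².
  H = kg·m²·s⁻²·A⁻².
  So H⁻¹ = kg⁻¹·m⁻²·s²·A².
  C = s·A.
  Hz = s⁻¹.
  So Hz⁻¹ = s.
  Combining: Ω·H⁻¹·s·C·Hz⁻¹ = (kg·m²·s⁻³·A⁻²) · (kg⁻¹·m⁻²·s²·A²) · s · (s·A) · s = s²·A.
Both reduce to s²·A.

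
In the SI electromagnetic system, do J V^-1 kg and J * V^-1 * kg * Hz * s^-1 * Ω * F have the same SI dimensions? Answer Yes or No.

No

Left side:
  J = N·m (work = force × distance),
      = kg·m²·s⁻².
  V = W/A (potential = power per current),
      = kg·m²·s⁻³·A⁻¹.
  So V⁻¹ = kg⁻¹·m⁻²·s³·A.
  Combining: J·V⁻¹·kg = (kg·m²·s⁻²) · (kg⁻¹·m⁻²·s³·A) · kg = kg·s·A.
Right side:
  J = kg·m²·s⁻².
  V = kg·m²·s⁻³·A⁻¹.
  So V⁻¹ = kg⁻¹·m⁻²·s³·A.
  Hz = s⁻¹.
  Ω = kg·m²·s⁻³·A⁻².
  F = kg⁻¹·m⁻²·s⁴·A².
  Combining: J·V⁻¹·kg·Hz·s⁻¹·Ω·F = (kg·m²·s⁻²) · (kg⁻¹·m⁻²·s³·A) · kg · s⁻¹ · s⁻¹ · (kg·m²·s⁻³·A⁻²) · (kg⁻¹·m⁻²·s⁴·A²) = kg·A.
Left is kg·s·A; right is kg·A — different.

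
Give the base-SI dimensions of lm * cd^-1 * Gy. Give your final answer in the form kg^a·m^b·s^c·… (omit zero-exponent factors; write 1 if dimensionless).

m²·s⁻²

lm = cd·sr = cd (luminous flux; sr is dimensionless).
Gy = J/kg (absorbed dose = energy per mass),
    = m²·s⁻².
Combining: lm·cd⁻¹·Gy = cd · cd⁻¹ · (m²·s⁻²) = m²·s⁻².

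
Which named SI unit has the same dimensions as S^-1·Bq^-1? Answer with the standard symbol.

S = 1/Ω (conductance is reciprocal resistance),
    = kg⁻¹·m⁻²·s³·A².
So S⁻¹ = kg·m²·s⁻³·A⁻².
Bq = 1/s = s⁻¹ (activity is decays per second).
So Bq⁻¹ = s.
Combining: S⁻¹·Bq⁻¹ = (kg·m²·s⁻³·A⁻²) · s = kg·m²·s⁻²·A⁻².
kg·m²·s⁻²·A⁻² is the base-SI form of the henry.

H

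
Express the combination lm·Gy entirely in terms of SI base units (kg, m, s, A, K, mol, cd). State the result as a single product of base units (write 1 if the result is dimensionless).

lm = cd·sr = cd (luminous flux; sr is dimensionless).
Gy = J/kg (absorbed dose = energy per mass),
    = m²·s⁻².
Combining: lm·Gy = cd · (m²·s⁻²) = m²·s⁻²·cd.

m²·s⁻²·cd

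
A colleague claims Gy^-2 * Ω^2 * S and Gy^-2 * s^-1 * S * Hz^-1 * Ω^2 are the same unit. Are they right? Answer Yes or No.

Yes

Left side:
  Gy = m²·s⁻².
  So Gy⁻² = m⁻⁴·s⁴.
  Ω = kg·m²·s⁻³·A⁻².
  So Ω² = kg²·m⁴·s⁻⁶·A⁻⁴.
  S = kg⁻¹·m⁻²·s³·A².
  Combining: Gy⁻²·Ω²·S = (m⁻⁴·s⁴) · (kg²·m⁴·s⁻⁶·A⁻⁴) · (kg⁻¹·m⁻²·s³·A²) = kg·m⁻²·s·A⁻².
Right side:
  Gy = m²·s⁻².
  So Gy⁻² = m⁻⁴·s⁴.
  S = kg⁻¹·m⁻²·s³·A².
  Hz = s⁻¹.
  So Hz⁻¹ = s.
  Ω = kg·m²·s⁻³·A⁻².
  So Ω² = kg²·m⁴·s⁻⁶·A⁻⁴.
  Combining: Gy⁻²·s⁻¹·S·Hz⁻¹·Ω² = (m⁻⁴·s⁴) · s⁻¹ · (kg⁻¹·m⁻²·s³·A²) · s · (kg²·m⁴·s⁻⁶·A⁻⁴) = kg·m⁻²·s·A⁻².
Both reduce to kg·m⁻²·s·A⁻².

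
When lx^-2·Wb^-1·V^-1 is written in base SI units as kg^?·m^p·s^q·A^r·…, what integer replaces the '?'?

lx = m⁻²·cd.
So lx⁻² = m⁴·cd⁻².
Wb = kg·m²·s⁻²·A⁻¹.
So Wb⁻¹ = kg⁻¹·m⁻²·s²·A.
V = kg·m²·s⁻³·A⁻¹.
So V⁻¹ = kg⁻¹·m⁻²·s³·A.
Combining: lx⁻²·Wb⁻¹·V⁻¹ = (m⁴·cd⁻²) · (kg⁻¹·m⁻²·s²·A) · (kg⁻¹·m⁻²·s³·A) = kg⁻²·s⁵·A²·cd⁻².
The exponent of kg is -2.

-2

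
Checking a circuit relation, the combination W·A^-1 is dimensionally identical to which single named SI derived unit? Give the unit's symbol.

W = kg·m²·s⁻³.
Combining: W·A⁻¹ = (kg·m²·s⁻³) · A⁻¹ = kg·m²·s⁻³·A⁻¹.
kg·m²·s⁻³·A⁻¹ is the base-SI form of the volt.

V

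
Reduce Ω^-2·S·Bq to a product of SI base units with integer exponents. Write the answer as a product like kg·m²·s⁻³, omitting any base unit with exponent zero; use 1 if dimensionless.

Ω = V/A (resistance = voltage per current),
    = kg·m²·s⁻³·A⁻².
So Ω⁻² = kg⁻²·m⁻⁴·s⁶·A⁴.
S = 1/Ω (conductance is reciprocal resistance),
    = kg⁻¹·m⁻²·s³·A².
Bq = 1/s = s⁻¹ (activity is decays per second).
Combining: Ω⁻²·S·Bq = (kg⁻²·m⁻⁴·s⁶·A⁴) · (kg⁻¹·m⁻²·s³·A²) · s⁻¹ = kg⁻³·m⁻⁶·s⁸·A⁶.

kg⁻³·m⁻⁶·s⁸·A⁶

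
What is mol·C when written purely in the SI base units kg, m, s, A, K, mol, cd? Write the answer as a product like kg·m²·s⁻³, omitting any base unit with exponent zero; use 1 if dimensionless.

s·A·mol

C = A·s = s·A (charge = current × time).
Combining: mol·C = mol · (s·A) = s·A·mol.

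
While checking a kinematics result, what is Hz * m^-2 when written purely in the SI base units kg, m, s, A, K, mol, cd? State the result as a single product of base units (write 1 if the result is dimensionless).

m⁻²·s⁻¹

Hz = 1/s = s⁻¹ (frequency is cycles per second).
Combining: Hz·m⁻² = s⁻¹ · m⁻² = m⁻²·s⁻¹.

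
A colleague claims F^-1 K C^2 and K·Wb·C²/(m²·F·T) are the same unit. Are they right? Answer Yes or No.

Yes

Left side:
  F = kg⁻¹·m⁻²·s⁴·A².
  So F⁻¹ = kg·m²·s⁻⁴·A⁻².
  C = s·A.
  So C² = s²·A².
  Combining: F⁻¹·K·C² = (kg·m²·s⁻⁴·A⁻²) · K · (s²·A²) = kg·m²·s⁻²·K.
Right side:
  F = C/V (capacitance = charge per voltage),
      = A·s/(kg·m²·s⁻³·A⁻¹) (substituting C and V),
      = kg⁻¹·m⁻²·s⁴·A².
  So F⁻¹ = kg·m²·s⁻⁴·A⁻².
  Wb = V·s (flux: a volt is a weber per second),
      = kg·m²·s⁻²·A⁻¹.
  T = Wb/m² (flux density = flux per area),
      = kg·s⁻²·A⁻¹.
  So T⁻¹ = kg⁻¹·s²·A.
  C = A·s = s·A (charge = current × time).
  So C² = s²·A².
  Combining: K·m⁻²·F⁻¹·Wb·T⁻¹·C² = K · m⁻² · (kg·m²·s⁻⁴·A⁻²) · (kg·m²·s⁻²·A⁻¹) · (kg⁻¹·s²·A) · (s²·A²) = kg·m²·s⁻²·K.
Both reduce to kg·m²·s⁻²·K.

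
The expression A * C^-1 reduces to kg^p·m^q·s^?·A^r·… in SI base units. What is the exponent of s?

C = A·s = s·A (charge = current × time).
So C⁻¹ = s⁻¹·A⁻¹.
Combining: A·C⁻¹ = A · (s⁻¹·A⁻¹) = s⁻¹.
The exponent of s is -1.

-1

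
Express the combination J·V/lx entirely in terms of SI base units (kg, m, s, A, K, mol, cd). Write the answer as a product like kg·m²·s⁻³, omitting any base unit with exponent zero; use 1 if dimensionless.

J = N·m (work = force × distance),
    = kg·m²·s⁻².
lx = lm/m² (illuminance = luminous flux per area),
    = m⁻²·cd.
So lx⁻¹ = m²·cd⁻¹.
V = W/A (potential = power per current),
    = kg·m²·s⁻³·A⁻¹.
Combining: J·lx⁻¹·V = (kg·m²·s⁻²) · (m²·cd⁻¹) · (kg·m²·s⁻³·A⁻¹) = kg²·m⁶·s⁻⁵·A⁻¹·cd⁻¹.

kg²·m⁶·s⁻⁵·A⁻¹·cd⁻¹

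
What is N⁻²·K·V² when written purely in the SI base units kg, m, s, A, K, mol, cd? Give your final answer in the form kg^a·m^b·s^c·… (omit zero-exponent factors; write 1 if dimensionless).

N = kg·m·s⁻².
So N⁻² = kg⁻²·m⁻²·s⁴.
V = kg·m²·s⁻³·A⁻¹.
So V² = kg²·m⁴·s⁻⁶·A⁻².
Combining: N⁻²·K·V² = (kg⁻²·m⁻²·s⁴) · K · (kg²·m⁴·s⁻⁶·A⁻²) = m²·s⁻²·A⁻²·K.

m²·s⁻²·A⁻²·K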